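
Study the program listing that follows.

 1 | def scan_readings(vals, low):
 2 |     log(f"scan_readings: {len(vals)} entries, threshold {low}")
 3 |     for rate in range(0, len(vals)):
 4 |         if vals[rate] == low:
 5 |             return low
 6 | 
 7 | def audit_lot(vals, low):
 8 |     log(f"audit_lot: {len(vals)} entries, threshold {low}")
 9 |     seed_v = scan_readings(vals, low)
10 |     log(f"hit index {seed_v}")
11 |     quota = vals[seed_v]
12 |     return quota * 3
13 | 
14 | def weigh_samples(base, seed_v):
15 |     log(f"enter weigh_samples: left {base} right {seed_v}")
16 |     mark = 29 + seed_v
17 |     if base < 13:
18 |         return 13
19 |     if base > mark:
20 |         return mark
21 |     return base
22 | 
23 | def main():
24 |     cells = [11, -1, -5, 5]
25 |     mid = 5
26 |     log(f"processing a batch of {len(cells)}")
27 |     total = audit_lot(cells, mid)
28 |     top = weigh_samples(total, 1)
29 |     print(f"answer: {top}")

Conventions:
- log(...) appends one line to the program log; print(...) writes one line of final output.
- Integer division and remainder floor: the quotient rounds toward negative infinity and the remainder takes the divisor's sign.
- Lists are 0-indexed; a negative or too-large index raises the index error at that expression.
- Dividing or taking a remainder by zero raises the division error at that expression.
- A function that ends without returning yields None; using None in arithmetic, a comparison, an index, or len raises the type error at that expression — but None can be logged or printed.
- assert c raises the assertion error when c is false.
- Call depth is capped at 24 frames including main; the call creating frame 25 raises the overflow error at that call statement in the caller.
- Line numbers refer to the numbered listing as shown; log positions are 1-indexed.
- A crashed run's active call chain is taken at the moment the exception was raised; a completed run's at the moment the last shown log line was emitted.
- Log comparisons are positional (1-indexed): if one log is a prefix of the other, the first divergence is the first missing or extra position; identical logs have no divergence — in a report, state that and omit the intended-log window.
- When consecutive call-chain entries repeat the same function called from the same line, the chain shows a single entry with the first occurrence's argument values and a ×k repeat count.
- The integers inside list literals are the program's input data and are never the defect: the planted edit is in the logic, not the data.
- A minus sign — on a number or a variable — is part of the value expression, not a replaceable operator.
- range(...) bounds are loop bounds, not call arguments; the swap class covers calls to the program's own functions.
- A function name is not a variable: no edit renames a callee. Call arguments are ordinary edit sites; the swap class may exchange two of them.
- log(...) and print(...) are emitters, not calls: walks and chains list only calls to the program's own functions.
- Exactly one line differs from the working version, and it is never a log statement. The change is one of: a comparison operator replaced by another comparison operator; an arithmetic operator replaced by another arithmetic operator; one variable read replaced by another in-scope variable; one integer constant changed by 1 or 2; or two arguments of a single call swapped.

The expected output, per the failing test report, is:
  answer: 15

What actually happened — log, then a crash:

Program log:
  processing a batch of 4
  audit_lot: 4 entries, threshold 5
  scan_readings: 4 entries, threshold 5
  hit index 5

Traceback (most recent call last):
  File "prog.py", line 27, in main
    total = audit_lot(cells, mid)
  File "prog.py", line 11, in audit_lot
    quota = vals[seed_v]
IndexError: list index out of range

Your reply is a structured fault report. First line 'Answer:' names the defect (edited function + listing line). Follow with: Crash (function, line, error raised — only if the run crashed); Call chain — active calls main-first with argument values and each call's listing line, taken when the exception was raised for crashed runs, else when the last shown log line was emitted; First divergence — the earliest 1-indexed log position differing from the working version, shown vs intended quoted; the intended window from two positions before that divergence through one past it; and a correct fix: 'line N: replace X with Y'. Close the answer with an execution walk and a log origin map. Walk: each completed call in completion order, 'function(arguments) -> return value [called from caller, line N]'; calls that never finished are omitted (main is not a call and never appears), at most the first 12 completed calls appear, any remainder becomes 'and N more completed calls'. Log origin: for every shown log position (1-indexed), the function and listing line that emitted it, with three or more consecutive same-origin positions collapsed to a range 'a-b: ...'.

Answer: the defect is in scan_readings at line 5.
Core observation: Position 4 is the first bad log line: 'hit index 5' should read 'hit index 3'.
Crash: audit_lot, line 11, IndexError.
Call chain: main -> audit_lot([11, -1, -5, 5], 5) (called at line 27).
First divergence: position 4 — the shown line 'hit index 5' should read 'hit index 3'.
Intended log window:
  2: audit_lot: 4 entries, threshold 5
  3: scan_readings: 4 entries, threshold 5
  4: hit index 3
  5: enter weigh_samples: left 15 right 1
Execution walk:
  scan_readings([11, -1, -5, 5], 5) -> 5  [called from audit_lot, line 9]
Log origins:
  1: emitted by main (line 26)
  2: emitted by audit_lot (line 8)
  3: emitted by scan_readings (line 2)
  4: emitted by audit_lot (line 10)
A correct fix: line 5: replace `low` with `rate`.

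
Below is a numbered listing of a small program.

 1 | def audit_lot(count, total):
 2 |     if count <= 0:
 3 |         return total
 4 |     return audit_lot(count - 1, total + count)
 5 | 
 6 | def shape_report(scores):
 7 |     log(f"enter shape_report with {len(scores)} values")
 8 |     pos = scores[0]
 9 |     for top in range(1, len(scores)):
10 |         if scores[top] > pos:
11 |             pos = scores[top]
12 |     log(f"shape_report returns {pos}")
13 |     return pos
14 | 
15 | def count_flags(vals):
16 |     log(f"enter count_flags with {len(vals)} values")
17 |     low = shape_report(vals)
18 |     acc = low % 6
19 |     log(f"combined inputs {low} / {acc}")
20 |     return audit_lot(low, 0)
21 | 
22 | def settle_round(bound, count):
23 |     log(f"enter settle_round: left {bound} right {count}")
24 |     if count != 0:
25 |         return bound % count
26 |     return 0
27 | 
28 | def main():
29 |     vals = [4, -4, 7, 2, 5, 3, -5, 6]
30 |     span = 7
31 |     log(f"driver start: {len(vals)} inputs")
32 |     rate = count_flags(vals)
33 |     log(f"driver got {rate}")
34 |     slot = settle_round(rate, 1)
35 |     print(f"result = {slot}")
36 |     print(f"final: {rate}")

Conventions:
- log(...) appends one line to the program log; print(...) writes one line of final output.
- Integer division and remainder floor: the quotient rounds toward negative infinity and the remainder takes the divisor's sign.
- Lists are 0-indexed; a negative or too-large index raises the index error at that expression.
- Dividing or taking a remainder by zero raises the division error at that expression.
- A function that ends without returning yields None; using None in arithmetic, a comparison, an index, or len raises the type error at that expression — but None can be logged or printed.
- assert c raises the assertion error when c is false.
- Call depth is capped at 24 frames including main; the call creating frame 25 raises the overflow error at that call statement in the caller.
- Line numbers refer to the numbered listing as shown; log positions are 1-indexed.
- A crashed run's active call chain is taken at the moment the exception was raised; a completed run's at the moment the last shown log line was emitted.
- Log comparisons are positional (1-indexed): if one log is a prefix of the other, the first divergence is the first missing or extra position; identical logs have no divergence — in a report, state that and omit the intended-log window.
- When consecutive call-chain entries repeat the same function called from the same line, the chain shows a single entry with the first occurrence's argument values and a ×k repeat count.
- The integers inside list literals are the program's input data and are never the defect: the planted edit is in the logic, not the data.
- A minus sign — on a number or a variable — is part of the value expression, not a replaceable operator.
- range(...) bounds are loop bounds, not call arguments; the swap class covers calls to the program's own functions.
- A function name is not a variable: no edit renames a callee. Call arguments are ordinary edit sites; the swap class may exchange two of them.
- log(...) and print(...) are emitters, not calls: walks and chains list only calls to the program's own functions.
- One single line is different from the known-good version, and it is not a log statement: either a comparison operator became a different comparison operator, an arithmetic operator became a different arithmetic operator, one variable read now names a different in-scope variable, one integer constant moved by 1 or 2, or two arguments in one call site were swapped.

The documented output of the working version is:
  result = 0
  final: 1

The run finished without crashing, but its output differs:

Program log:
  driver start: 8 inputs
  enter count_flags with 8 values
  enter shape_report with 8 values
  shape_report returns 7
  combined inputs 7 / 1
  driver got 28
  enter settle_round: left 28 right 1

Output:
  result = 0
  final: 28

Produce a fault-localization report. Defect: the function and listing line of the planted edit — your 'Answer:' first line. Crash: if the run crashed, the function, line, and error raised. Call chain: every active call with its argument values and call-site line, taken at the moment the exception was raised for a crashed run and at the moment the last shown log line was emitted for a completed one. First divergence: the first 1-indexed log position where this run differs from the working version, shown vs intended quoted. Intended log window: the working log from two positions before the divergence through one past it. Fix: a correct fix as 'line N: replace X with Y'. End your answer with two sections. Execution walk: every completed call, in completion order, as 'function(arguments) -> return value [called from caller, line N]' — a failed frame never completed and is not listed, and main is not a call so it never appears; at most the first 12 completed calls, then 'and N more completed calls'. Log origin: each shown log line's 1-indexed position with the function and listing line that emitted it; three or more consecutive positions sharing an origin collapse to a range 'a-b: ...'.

Answer: the defect is in count_flags at line 20.
Core observation: At log position 6 the runs split — shown 'driver got 28', but the working version logs 'driver got 1'.
Call chain: main -> settle_round(28, 1) (called at line 34).
First divergence: position 6 — shown 'driver got 28', intended 'driver got 1'.
Intended log window:
  4: shape_report returns 7
  5: combined inputs 7 / 1
  6: driver got 1
  7: enter settle_round: left 1 right 1
Execution walk:
  shape_report([4, -4, 7, 2, 5, 3, -5, 6]) -> 7  [called from count_flags, line 17]
  audit_lot(0, 28) -> 28  [called from audit_lot, line 4]
  audit_lot(1, 27) -> 28  [called from audit_lot, line 4]
  audit_lot(2, 25) -> 28  [called from audit_lot, line 4]
  audit_lot(3, 22) -> 28  [called from audit_lot, line 4]
  audit_lot(4, 18) -> 28  [called from audit_lot, line 4]
  audit_lot(5, 13) -> 28  [called from audit_lot, line 4]
  audit_lot(6, 7) -> 28  [called from audit_lot, line 4]
  audit_lot(7, 0) -> 28  [called from count_flags, line 20]
  count_flags([4, -4, 7, 2, 5, 3, -5, 6]) -> 28  [called from main, line 32]
  settle_round(28, 1) -> 0  [called from main, line 34]
Log origin:
  1 — main, line 31
  2 — count_flags, line 16
  3 — shape_report, line 7
  4 — shape_report, line 12
  5 — count_flags, line 19
  6 — main, line 33
  7 — settle_round, line 23
A correct fix: line 20: replace `low` with `acc`.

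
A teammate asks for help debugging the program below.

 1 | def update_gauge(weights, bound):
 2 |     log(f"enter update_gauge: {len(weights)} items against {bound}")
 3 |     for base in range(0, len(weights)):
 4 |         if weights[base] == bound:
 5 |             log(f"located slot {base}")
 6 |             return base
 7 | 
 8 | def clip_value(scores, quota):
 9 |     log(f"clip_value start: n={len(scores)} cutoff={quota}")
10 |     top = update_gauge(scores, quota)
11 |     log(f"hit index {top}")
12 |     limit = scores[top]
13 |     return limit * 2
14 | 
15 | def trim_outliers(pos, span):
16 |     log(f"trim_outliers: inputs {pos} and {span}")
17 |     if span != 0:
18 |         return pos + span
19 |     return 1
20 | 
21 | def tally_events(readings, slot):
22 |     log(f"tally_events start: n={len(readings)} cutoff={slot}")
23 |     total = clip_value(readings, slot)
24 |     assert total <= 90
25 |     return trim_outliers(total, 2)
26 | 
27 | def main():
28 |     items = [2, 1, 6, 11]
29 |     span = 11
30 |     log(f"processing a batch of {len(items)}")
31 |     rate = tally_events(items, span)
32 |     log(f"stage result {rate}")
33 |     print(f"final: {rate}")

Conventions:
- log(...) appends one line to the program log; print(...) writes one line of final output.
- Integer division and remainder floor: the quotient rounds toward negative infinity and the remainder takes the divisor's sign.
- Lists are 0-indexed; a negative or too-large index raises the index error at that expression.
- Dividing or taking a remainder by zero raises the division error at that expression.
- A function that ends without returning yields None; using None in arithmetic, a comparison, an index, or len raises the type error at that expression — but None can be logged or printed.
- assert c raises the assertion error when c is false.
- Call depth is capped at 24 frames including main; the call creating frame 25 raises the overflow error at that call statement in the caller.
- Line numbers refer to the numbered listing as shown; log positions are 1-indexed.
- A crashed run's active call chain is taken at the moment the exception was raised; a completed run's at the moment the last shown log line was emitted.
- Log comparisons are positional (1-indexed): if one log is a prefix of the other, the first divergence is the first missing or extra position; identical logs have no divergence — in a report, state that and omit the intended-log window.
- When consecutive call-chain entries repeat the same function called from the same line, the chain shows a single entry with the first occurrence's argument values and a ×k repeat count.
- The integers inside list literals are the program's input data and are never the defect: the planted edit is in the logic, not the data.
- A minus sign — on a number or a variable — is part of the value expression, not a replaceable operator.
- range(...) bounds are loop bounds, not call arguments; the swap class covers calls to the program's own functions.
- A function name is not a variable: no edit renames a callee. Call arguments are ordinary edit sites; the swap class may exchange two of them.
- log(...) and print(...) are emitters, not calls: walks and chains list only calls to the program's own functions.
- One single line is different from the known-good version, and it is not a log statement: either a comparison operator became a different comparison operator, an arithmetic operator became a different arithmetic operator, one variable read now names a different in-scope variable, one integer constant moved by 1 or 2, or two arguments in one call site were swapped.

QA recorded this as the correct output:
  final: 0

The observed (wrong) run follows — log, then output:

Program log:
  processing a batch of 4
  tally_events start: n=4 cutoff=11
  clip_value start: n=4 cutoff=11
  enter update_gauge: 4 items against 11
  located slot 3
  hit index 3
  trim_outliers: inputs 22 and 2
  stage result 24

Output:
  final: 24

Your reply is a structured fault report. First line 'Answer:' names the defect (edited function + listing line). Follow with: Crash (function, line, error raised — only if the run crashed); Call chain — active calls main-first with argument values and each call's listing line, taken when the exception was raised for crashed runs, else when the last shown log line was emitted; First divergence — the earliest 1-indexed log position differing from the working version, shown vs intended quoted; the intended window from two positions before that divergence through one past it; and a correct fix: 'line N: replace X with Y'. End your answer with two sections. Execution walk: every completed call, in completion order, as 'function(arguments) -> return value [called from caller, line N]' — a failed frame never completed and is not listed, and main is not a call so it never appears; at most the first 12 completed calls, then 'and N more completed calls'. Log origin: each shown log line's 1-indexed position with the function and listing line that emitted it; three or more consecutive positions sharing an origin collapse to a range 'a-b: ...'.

Answer: the defect is in trim_outliers at line 18.
Key fact: Log line 8 is where behavior first shows: 'stage result 24' appears instead of 'stage result 0'.
Call chain: main.
First divergence: position 8 — shown 'stage result 24', intended 'stage result 0'.
Intended log window:
  6: hit index 3
  7: trim_outliers: inputs 22 and 2
  8: stage result 0
Execution walk:
  update_gauge([2, 1, 6, 11], 11) -> 3  [called from clip_value, line 10]
  clip_value([2, 1, 6, 11], 11) -> 22  [called from tally_events, line 23]
  trim_outliers(22, 2) -> 24  [called from tally_events, line 25]
  tally_events([2, 1, 6, 11], 11) -> 24  [called from main, line 31]
Log origin:
  1: from main, line 30
  2: from tally_events, line 22
  3: from clip_value, line 9
  4: from update_gauge, line 2
  5: from update_gauge, line 5
  6: from clip_value, line 11
  7: from trim_outliers, line 16
  8: from main, line 32
A correct fix: line 18: replace `+` with `%`.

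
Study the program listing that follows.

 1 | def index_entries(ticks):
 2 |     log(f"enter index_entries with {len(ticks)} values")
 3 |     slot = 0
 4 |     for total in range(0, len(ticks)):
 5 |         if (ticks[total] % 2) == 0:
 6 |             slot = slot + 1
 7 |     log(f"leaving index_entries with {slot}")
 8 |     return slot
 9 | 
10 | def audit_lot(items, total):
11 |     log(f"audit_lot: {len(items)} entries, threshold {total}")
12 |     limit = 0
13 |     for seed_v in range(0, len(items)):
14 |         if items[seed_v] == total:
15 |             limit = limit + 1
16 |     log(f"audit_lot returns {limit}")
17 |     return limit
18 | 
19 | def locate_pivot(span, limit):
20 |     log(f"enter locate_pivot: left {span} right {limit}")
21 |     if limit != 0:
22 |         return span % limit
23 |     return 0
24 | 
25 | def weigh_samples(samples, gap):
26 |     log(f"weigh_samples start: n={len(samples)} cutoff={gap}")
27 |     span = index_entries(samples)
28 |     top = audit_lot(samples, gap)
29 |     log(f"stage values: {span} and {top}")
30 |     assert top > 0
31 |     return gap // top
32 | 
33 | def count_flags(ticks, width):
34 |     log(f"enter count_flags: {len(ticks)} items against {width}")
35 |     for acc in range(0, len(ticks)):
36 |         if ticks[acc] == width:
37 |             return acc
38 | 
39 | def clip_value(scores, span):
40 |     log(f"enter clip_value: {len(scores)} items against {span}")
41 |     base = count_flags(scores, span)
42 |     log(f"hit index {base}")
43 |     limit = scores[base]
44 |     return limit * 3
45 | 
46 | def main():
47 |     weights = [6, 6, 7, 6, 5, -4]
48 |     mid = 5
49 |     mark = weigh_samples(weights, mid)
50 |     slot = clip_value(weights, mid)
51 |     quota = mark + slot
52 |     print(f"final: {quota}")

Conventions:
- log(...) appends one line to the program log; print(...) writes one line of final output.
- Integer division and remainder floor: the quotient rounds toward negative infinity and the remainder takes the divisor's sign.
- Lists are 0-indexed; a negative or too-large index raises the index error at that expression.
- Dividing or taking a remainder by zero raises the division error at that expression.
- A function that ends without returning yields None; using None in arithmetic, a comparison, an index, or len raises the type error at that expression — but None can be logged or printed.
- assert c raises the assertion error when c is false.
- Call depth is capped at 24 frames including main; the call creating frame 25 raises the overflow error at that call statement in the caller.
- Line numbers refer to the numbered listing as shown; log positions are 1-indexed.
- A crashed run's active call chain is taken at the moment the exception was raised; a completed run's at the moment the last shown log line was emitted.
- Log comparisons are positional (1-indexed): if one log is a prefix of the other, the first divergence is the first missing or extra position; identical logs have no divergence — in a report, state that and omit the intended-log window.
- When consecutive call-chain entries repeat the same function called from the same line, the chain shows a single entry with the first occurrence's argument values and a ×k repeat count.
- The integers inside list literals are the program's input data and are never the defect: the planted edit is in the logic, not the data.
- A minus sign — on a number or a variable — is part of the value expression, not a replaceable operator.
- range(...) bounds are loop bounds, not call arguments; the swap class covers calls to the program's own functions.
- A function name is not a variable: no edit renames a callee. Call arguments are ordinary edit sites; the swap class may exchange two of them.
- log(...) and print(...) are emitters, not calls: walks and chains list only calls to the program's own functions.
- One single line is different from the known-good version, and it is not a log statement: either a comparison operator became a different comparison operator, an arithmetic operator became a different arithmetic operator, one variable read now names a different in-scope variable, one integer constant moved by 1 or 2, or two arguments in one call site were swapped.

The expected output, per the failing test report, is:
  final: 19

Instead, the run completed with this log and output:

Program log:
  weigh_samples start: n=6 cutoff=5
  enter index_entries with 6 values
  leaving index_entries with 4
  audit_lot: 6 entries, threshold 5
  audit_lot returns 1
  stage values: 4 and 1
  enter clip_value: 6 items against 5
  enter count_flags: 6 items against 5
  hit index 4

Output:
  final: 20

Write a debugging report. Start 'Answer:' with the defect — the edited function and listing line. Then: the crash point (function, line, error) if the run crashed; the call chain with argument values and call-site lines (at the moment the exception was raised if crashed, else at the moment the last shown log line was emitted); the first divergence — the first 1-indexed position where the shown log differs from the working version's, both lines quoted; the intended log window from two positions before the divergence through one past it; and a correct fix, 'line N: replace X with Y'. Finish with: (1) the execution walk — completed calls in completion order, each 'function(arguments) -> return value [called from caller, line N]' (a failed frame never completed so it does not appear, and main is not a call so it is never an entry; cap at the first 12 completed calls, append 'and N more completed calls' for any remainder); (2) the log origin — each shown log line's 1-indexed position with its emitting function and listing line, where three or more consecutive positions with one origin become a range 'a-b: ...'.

Answer: the defect is in weigh_samples at line 31.
Key observation: Every logged value matches the working version; the printed result is what differs.
Call chain: main -> clip_value([6, 6, 7, 6, 5, -4], 5) (called at line 50).
First divergence: none; the two logs match at every position.
Execution walk:
  index_entries([6, 6, 7, 6, 5, -4]) -> 4  [called from weigh_samples, line 27]
  audit_lot([6, 6, 7, 6, 5, -4], 5) -> 1  [called from weigh_samples, line 28]
  weigh_samples([6, 6, 7, 6, 5, -4], 5) -> 5  [called from main, line 49]
  count_flags([6, 6, 7, 6, 5, -4], 5) -> 4  [called from clip_value, line 41]
  clip_value([6, 6, 7, 6, 5, -4], 5) -> 15  [called from main, line 50]
Origin of each log line:
  1: logged in weigh_samples at line 26
  2: logged in index_entries at line 2
  3: logged in index_entries at line 7
  4: logged in audit_lot at line 11
  5: logged in audit_lot at line 16
  6: logged in weigh_samples at line 29
  7: logged in clip_value at line 40
  8: logged in count_flags at line 34
  9: logged in clip_value at line 42
A correct fix: line 31: replace `gap` with `span`.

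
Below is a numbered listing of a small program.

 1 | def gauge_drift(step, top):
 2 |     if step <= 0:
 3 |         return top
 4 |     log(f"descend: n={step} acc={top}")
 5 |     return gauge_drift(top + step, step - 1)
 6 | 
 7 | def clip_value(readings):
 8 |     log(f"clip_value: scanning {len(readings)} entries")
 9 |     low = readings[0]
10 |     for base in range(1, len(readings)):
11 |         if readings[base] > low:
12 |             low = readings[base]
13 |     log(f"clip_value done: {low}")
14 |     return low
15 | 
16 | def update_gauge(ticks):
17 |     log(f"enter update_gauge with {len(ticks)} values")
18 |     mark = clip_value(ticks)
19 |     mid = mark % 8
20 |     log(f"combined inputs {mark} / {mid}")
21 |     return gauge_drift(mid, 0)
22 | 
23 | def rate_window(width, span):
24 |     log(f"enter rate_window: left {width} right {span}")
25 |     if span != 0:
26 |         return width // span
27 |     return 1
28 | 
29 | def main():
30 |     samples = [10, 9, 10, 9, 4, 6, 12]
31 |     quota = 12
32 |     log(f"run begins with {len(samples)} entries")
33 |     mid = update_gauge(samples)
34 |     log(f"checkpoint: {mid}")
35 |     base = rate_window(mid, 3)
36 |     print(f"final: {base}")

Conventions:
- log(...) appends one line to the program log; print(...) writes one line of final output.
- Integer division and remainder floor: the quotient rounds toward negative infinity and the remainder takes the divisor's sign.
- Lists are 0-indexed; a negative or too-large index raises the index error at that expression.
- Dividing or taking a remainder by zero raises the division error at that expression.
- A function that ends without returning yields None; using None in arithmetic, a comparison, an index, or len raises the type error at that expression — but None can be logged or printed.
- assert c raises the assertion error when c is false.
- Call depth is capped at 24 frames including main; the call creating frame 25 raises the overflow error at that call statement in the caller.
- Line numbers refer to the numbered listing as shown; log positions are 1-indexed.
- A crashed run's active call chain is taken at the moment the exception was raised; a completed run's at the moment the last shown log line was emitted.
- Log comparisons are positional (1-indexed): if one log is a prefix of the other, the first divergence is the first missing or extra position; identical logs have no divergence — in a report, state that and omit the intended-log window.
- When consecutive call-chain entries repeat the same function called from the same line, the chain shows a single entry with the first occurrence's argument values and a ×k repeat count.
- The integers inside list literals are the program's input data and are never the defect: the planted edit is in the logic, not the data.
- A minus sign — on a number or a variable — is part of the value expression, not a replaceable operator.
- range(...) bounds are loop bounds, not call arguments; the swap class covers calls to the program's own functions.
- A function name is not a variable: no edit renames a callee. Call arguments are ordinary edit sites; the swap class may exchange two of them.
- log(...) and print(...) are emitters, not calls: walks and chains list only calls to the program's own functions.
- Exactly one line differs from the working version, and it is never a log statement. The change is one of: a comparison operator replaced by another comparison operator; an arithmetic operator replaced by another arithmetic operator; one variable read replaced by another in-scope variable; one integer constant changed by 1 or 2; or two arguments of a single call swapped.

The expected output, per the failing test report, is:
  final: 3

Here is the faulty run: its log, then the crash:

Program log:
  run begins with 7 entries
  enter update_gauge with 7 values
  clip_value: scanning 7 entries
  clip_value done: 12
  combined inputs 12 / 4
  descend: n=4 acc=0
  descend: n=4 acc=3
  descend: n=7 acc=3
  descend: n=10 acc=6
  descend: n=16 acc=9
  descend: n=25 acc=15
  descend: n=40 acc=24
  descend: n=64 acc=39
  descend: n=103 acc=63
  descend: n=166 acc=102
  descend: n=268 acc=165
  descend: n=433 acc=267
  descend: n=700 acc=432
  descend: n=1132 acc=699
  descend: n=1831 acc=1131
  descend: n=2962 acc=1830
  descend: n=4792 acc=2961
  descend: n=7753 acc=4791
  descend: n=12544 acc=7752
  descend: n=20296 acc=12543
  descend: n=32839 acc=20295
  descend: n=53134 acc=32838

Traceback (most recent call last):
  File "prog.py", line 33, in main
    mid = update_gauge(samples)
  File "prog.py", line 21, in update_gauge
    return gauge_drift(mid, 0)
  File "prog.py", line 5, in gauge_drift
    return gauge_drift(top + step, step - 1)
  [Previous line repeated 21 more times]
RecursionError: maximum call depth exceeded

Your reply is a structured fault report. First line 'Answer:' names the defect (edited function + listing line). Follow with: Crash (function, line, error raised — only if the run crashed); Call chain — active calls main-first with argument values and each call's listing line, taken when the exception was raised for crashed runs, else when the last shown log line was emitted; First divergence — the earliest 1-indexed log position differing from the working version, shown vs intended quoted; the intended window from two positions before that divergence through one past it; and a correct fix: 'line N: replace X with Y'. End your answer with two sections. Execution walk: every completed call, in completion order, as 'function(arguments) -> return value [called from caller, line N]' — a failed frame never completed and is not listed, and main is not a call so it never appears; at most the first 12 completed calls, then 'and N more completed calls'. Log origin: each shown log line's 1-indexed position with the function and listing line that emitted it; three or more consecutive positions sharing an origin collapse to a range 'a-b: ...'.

Answer: the defect is in gauge_drift at line 5.
Key fact: At log position 7 the runs split — shown 'descend: n=4 acc=3', but the working version logs 'descend: n=3 acc=4'.
Crash: gauge_drift, line 5, RecursionError.
Call chain: main -> update_gauge([10, 9, 10, 9, 4, 6, 12]) (called at line 33) -> gauge_drift(4, 0) (called at line 21) -> gauge_drift(4, 3) (called at line 5) ×21.
First divergence: position 7 — the shown line 'descend: n=4 acc=3' should read 'descend: n=3 acc=4'.
Intended log window:
  5: combined inputs 12 / 4
  6: descend: n=4 acc=0
  7: descend: n=3 acc=4
  8: descend: n=2 acc=7
Execution walk:
  clip_value([10, 9, 10, 9, 4, 6, 12]) -> 12  [called from update_gauge, line 18]
Log origin:
  1: from main, line 32
  2: from update_gauge, line 17
  3: from clip_value, line 8
  4: from clip_value, line 13
  5: from update_gauge, line 20
  6-27: from gauge_drift, line 4
A correct fix: line 5: replace `gauge_drift(top + step, step - 1)` with `gauge_drift(step - 1, top + step)`.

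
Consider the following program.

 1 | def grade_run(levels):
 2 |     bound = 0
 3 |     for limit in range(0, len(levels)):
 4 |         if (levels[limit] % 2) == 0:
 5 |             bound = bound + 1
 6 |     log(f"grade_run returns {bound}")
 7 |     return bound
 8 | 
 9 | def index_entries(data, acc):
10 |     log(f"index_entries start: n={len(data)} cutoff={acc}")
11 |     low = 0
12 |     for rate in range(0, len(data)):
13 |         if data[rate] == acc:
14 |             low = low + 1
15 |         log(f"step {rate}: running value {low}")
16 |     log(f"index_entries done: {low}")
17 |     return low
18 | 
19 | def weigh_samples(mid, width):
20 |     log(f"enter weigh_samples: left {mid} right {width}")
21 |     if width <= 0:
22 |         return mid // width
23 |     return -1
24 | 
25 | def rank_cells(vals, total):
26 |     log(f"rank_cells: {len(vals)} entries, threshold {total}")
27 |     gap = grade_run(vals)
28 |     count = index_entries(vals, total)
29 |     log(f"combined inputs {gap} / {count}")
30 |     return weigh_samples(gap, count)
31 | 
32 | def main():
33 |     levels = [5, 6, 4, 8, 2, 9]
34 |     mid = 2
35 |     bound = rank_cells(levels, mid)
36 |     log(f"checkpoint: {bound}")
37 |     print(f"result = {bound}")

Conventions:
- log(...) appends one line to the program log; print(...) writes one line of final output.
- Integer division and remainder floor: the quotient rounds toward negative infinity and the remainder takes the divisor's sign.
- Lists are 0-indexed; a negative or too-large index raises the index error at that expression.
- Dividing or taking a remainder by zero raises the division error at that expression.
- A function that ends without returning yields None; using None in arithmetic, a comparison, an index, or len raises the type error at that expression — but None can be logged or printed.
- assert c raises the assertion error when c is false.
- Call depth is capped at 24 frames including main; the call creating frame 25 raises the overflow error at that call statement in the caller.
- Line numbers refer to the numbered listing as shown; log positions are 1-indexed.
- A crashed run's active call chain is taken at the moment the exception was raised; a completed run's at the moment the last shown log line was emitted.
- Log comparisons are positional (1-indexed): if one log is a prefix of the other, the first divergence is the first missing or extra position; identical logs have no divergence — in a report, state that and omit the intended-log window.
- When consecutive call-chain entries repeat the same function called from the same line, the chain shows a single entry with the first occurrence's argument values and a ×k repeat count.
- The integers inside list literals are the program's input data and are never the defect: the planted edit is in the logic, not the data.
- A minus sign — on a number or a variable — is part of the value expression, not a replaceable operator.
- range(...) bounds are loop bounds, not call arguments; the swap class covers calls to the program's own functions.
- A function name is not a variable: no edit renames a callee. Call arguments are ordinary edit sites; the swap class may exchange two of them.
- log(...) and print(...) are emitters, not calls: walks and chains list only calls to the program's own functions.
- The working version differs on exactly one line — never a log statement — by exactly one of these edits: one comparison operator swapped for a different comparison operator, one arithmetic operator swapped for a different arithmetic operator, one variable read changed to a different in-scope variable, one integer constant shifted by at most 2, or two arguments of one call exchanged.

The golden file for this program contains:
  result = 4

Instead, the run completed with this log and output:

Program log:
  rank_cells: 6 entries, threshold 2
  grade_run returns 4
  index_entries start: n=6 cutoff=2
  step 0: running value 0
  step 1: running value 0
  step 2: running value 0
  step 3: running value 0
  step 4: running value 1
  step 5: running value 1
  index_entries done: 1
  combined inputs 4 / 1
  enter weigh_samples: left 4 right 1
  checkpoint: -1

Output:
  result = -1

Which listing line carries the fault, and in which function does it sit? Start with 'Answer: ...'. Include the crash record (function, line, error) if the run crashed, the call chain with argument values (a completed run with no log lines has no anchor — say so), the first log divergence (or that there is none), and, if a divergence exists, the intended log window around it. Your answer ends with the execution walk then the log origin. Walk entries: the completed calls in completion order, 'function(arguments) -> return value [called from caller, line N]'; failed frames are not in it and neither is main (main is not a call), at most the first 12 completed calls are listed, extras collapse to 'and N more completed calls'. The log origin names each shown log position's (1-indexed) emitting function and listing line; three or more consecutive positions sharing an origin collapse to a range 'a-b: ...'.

Answer: the defect is in weigh_samples at line 21.
Key fact: The log first diverges at position 13: the faulty run prints 'checkpoint: -1' where the working version prints 'checkpoint: 4'.
Call chain: main.
First divergence: position 13; shown 'checkpoint: -1' vs intended 'checkpoint: 4'.
Intended log window:
  11: combined inputs 4 / 1
  12: enter weigh_samples: left 4 right 1
  13: checkpoint: 4
Execution walk:
  grade_run([5, 6, 4, 8, 2, 9]) -> 4  [called from rank_cells, line 27]
  index_entries([5, 6, 4, 8, 2, 9], 2) -> 1  [called from rank_cells, line 28]
  weigh_samples(4, 1) -> -1  [called from rank_cells, line 30]
  rank_cells([5, 6, 4, 8, 2, 9], 2) -> -1  [called from main, line 35]
Origin of each log line:
  1: logged in rank_cells at line 26
  2: logged in grade_run at line 6
  3: logged in index_entries at line 10
  4-9: logged in index_entries at line 15
  10: logged in index_entries at line 16
  11: logged in rank_cells at line 29
  12: logged in weigh_samples at line 20
  13: logged in main at line 36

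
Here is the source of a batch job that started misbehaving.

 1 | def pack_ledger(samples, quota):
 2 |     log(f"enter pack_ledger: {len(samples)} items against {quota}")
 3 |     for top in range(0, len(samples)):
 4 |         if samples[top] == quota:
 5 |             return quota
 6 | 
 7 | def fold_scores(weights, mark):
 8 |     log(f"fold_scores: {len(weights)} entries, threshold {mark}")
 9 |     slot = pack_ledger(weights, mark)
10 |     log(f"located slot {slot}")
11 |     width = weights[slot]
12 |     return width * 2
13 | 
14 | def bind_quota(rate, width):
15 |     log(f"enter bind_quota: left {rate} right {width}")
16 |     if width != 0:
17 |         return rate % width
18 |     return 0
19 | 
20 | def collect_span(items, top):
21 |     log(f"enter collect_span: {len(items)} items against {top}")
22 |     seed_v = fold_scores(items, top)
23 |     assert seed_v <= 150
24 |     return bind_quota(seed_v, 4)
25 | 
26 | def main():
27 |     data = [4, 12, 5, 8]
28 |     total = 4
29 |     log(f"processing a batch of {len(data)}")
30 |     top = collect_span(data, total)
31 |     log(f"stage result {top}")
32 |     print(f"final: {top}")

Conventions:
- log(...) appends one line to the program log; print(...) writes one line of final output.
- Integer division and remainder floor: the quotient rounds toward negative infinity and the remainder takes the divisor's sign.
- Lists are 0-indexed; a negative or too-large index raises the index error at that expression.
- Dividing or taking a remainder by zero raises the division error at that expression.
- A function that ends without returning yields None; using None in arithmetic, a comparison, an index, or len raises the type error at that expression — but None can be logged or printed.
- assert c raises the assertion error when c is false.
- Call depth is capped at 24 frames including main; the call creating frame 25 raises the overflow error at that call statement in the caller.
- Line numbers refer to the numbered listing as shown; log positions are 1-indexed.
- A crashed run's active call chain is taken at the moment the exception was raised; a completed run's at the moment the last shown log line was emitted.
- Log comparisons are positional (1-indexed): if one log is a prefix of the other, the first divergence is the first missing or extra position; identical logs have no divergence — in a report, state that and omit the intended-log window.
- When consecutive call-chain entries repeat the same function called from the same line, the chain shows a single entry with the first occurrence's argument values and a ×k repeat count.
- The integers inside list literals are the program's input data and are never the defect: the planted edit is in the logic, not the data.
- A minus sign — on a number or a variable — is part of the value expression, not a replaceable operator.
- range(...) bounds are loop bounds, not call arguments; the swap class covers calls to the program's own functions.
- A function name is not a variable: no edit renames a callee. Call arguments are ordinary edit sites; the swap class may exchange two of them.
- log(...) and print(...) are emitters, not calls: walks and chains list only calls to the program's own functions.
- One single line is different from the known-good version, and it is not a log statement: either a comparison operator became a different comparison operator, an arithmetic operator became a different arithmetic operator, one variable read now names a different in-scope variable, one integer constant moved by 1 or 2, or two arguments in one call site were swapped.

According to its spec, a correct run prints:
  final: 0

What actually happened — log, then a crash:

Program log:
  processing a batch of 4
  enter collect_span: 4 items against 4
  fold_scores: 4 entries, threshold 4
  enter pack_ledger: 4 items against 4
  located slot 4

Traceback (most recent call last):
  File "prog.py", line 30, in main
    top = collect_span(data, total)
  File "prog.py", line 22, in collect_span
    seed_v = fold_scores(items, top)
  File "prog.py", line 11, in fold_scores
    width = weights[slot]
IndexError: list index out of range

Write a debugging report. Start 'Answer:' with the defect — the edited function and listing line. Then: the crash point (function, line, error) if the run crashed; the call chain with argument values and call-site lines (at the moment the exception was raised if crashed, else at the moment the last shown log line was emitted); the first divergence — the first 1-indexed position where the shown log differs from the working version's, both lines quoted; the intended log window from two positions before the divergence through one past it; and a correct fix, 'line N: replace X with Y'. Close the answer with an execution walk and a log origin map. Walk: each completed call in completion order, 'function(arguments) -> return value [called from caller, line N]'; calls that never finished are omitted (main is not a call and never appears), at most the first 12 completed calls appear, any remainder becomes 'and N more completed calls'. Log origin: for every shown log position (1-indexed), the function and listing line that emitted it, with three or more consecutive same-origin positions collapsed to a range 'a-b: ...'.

Answer: the defect is in pack_ledger at line 5.
The tell: At log position 5 the runs split — shown 'located slot 4', but the working version logs 'located slot 0'.
Crash: fold_scores, line 11, IndexError.
Call chain: main -> collect_span([4, 12, 5, 8], 4) (called at line 30) -> fold_scores([4, 12, 5, 8], 4) (called at line 22).
First divergence: position 5 — the shown line 'located slot 4' should read 'located slot 0'.
Intended log window:
  3: fold_scores: 4 entries, threshold 4
  4: enter pack_ledger: 4 items against 4
  5: located slot 0
  6: enter bind_quota: left 8 right 4
Execution walk:
  pack_ledger([4, 12, 5, 8], 4) -> 4  [called from fold_scores, line 9]
Log line origins:
  1: emitted by main (line 29)
  2: emitted by collect_span (line 21)
  3: emitted by fold_scores (line 8)
  4: emitted by pack_ledger (line 2)
  5: emitted by fold_scores (line 10)
A correct fix: line 5: replace `quota` with `top`.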